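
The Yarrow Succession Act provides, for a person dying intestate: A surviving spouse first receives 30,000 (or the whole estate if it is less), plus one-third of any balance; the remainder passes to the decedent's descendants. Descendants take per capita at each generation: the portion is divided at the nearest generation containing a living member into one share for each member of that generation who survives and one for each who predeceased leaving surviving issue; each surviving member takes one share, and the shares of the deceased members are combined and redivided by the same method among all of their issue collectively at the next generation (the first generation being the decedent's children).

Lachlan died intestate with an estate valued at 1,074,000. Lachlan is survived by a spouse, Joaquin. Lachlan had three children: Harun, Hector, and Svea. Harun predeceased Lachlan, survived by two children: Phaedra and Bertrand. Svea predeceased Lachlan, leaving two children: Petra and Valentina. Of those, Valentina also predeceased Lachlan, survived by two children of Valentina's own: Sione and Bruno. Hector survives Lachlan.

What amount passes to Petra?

Joaquin first takes 30,000, leaving a balance of 1,044,000. Joaquin then takes one-third of the balance (348,000), for a total of 378,000. The remaining 696,000 passes to the descendants.
The descendants' portion (696,000) is divided at the children's generation into 3 shares of 232,000. Hector takes 232,000. The 2 shares of the deceased (Harun and Svea) are combined into a pool of 464,000.
That pool (464,000) is divided at the grandchildren's generation into 4 shares of 116,000. Phaedra, Bertrand, and Petra each take 116,000. The remaining share for the deceased Valentina (116,000) is carried to the next generation.
That pool (116,000) is divided at the great-grandchildren's generation equally among Sione and Bruno: 58,000 each.

Petra receives 116,000.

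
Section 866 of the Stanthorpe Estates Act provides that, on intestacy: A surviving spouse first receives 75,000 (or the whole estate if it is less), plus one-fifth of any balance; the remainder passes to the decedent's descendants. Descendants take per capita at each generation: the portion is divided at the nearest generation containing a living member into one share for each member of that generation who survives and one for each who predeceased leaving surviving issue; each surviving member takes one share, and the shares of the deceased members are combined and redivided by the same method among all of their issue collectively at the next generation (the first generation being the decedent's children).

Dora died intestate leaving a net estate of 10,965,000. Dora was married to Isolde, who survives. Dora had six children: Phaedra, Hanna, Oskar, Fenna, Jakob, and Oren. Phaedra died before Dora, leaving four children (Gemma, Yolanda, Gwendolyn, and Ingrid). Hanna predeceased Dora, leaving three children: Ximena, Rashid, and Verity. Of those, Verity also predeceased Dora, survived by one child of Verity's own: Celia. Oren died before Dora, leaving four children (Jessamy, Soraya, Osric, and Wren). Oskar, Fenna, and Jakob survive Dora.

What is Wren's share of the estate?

Isolde first takes 75,000, leaving a balance of 10,890,000. Isolde then takes one-fifth of the balance (2,178,000), for a total of 2,253,000. The remaining 8,712,000 passes to the descendants.
The descendants' portion (8,712,000) is divided at the children's generation into 6 shares of 1,452,000. Oskar, Fenna, and Jakob each take 1,452,000. The 3 shares of the deceased (Phaedra, Hanna, and Oren) are combined into a pool of 4,356,000.
That pool (4,356,000) is divided at the grandchildren's generation into 11 shares of 396,000. Gemma, Yolanda, Gwendolyn, Ingrid, Ximena, Rashid, Jessamy, Soraya, Osric, and Wren each take 396,000. The remaining share for the deceased Verity (396,000) is carried to the next generation.
That pool (396,000) passes entirely to Celia, the sole taker at the great-grandchildren's generation.

Wren receives 396,000.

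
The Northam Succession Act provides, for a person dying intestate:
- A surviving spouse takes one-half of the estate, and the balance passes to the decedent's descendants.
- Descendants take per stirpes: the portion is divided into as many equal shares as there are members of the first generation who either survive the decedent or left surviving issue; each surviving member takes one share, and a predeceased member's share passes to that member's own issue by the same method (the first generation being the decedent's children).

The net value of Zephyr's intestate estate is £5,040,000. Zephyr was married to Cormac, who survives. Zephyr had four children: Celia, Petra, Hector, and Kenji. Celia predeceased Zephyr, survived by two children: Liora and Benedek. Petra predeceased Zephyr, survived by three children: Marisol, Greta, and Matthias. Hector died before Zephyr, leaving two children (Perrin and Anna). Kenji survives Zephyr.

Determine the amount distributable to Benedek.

Benedek receives £315,000.

Cormac takes one-half of £5,040,000 = £2,520,000. The remaining £2,520,000 passes to the descendants.
The descendants' portion (£2,520,000) is divided into 4 shares of £630,000: Kenji takes £630,000; Celia's £630,000 share passes to Celia's issue; Petra's £630,000 share passes to Petra's issue; Hector's £630,000 share passes to Hector's issue.
Celia's share (£630,000) is divided into 2 shares of £315,000: Liora and Benedek each take £315,000.
Petra's share (£630,000) is divided into 3 shares of £210,000: Marisol, Greta, and Matthias each take £210,000.
Hector's share (£630,000) is divided into 2 shares of £315,000: Perrin and Anna each take £315,000.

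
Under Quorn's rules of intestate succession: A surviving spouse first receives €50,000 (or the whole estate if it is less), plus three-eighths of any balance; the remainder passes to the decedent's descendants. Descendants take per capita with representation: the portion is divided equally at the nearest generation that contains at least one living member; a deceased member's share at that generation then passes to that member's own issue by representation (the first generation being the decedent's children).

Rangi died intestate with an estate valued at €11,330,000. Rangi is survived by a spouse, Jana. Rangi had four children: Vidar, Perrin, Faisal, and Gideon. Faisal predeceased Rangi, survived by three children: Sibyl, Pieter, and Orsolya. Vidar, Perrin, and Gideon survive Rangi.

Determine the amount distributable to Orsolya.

Jana first takes €50,000, leaving a balance of €11,280,000. Jana then takes three-eighths of the balance (€4,230,000), for a total of €4,280,000. The remaining €7,050,000 passes to the descendants.
The descendants' portion (€7,050,000) is divided into 4 shares of €1,762,500: Vidar, Perrin, and Gideon each take €1,762,500; Faisal's €1,762,500 share passes to Faisal's issue.
Faisal's share (€1,762,500) is divided into 3 shares of €587,500: Sibyl, Pieter, and Orsolya each take €587,500.

Orsolya receives €587,500.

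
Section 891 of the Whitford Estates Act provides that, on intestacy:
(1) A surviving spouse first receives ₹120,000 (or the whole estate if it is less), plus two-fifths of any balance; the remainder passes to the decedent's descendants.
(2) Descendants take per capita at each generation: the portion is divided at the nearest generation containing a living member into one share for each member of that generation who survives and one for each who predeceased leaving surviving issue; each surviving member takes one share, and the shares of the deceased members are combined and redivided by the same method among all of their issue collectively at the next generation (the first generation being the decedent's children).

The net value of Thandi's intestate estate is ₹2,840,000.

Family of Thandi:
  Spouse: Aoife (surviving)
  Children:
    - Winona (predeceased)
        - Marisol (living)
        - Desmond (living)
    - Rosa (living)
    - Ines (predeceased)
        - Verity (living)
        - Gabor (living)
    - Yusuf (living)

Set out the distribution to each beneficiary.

Aoife: ₹1,208,000; Marisol: ₹204,000; Desmond: ₹204,000; Rosa: ₹408,000; Verity: ₹204,000; Gabor: ₹204,000; Yusuf: ₹408,000

Aoife first takes ₹120,000, leaving a balance of ₹2,720,000. Aoife then takes two-fifths of the balance (₹1,088,000), for a total of ₹1,208,000. The remaining ₹1,632,000 passes to the descendants.
The descendants' portion (₹1,632,000) is divided at the children's generation into 4 shares of ₹408,000. Rosa and Yusuf each take ₹408,000. The 2 shares of the deceased (Winona and Ines) are combined into a pool of ₹816,000.
That pool (₹816,000) is divided at the grandchildren's generation equally among Marisol, Desmond, Verity, and Gabor: ₹204,000 each.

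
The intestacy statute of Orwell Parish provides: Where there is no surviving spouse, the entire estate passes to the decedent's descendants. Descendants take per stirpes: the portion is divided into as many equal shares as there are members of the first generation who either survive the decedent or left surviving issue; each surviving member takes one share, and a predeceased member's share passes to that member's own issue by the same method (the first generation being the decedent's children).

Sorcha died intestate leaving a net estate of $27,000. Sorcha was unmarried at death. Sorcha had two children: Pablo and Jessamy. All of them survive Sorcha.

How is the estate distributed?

The entire $27,000 passes to the descendants.
That amount ($27,000) is divided into 2 shares of $13,500: Pablo and Jessamy each take $13,500.

Pablo: $13,500; Jessamy: $13,500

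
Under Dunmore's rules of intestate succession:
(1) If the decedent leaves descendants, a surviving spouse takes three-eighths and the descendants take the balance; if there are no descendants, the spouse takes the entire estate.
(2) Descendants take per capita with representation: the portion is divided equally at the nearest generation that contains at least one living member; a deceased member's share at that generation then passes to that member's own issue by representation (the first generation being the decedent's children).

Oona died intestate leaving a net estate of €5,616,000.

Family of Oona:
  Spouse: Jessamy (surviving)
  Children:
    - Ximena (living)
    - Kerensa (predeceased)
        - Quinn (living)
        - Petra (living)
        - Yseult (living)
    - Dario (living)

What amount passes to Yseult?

Jessamy takes three-eighths of €5,616,000 = €2,106,000. The remaining €3,510,000 passes to the descendants.
The descendants' portion (€3,510,000) is divided into 3 shares of €1,170,000: Ximena and Dario each take €1,170,000; Kerensa's €1,170,000 share passes to Kerensa's issue.
Kerensa's share (€1,170,000) is divided into 3 shares of €390,000: Quinn, Petra, and Yseult each take €390,000.

Yseult receives €390,000.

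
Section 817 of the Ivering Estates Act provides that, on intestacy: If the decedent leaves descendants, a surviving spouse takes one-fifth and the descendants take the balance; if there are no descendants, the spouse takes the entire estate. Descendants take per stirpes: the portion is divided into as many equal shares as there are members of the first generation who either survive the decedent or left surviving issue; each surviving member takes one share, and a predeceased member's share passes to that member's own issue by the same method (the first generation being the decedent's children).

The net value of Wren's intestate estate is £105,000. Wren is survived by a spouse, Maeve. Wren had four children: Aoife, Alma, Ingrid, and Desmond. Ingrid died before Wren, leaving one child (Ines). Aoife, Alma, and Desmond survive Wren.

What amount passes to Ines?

Maeve takes one-fifth of £105,000 = £21,000. The remaining £84,000 passes to the descendants.
The descendants' portion (£84,000) is divided into 4 shares of £21,000: Aoife, Alma, and Desmond each take £21,000; Ingrid's £21,000 share passes to Ingrid's issue.
Ingrid's share (£21,000) passes entirely to Ines.

Ines receives £21,000.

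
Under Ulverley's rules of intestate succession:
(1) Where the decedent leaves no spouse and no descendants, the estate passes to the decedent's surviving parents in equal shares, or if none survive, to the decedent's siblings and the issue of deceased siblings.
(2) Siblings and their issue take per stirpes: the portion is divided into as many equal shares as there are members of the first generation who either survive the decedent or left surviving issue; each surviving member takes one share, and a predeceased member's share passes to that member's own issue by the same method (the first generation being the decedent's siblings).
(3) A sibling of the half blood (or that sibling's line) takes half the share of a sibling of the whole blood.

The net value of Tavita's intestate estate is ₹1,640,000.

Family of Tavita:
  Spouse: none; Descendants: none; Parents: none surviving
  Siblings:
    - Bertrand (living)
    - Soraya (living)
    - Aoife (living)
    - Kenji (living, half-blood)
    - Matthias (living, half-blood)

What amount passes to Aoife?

Aoife receives ₹410,000.

The entire ₹1,640,000 passes to the siblings and their issue.
Counting each half-blood sibling's line as half a unit, there are 4 units in ₹1,640,000, so one unit is ₹410,000. Whole-blood lines (Bertrand, Soraya, and Aoife) take ₹410,000 each; half-blood lines (Kenji and Matthias) take ₹205,000 each.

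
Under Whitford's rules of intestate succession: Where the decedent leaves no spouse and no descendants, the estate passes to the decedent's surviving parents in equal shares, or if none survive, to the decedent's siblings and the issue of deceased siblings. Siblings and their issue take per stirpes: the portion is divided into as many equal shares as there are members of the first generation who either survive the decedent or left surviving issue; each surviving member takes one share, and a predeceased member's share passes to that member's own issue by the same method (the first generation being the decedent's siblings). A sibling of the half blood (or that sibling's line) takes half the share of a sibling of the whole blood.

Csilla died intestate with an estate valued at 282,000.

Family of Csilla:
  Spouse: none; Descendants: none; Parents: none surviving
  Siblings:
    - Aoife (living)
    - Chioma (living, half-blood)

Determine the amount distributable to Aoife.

The entire 282,000 passes to the siblings and their issue.
Counting each half-blood sibling's line as half a unit, there are 3/2 units in 282,000, so one unit is 188,000. Whole-blood lines (Aoife) take 188,000 each; half-blood lines (Chioma) take 94,000 each.

Aoife receives 188,000.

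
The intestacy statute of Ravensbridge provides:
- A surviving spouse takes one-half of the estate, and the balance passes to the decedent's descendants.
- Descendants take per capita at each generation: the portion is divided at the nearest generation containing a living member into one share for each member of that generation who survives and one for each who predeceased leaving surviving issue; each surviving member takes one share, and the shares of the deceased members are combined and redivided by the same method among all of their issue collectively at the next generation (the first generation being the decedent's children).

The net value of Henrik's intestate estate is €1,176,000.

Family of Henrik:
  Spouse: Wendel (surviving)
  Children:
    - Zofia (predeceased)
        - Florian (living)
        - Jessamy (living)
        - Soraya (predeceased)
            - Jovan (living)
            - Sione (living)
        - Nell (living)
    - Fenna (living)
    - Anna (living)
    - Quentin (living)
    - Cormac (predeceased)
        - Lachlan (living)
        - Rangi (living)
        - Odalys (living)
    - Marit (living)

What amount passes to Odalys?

Wendel takes one-half of €1,176,000 = €588,000. The remaining €588,000 passes to the descendants.
The descendants' portion (€588,000) is divided at the children's generation into 6 shares of €98,000. Fenna, Anna, Quentin, and Marit each take €98,000. The 2 shares of the deceased (Zofia and Cormac) are combined into a pool of €196,000.
That pool (€196,000) is divided at the grandchildren's generation into 7 shares of €28,000. Florian, Jessamy, Nell, Lachlan, Rangi, and Odalys each take €28,000. The remaining share for the deceased Soraya (€28,000) is carried to the next generation.
That pool (€28,000) is divided at the great-grandchildren's generation equally among Jovan and Sione: €14,000 each.

Odalys receives €28,000.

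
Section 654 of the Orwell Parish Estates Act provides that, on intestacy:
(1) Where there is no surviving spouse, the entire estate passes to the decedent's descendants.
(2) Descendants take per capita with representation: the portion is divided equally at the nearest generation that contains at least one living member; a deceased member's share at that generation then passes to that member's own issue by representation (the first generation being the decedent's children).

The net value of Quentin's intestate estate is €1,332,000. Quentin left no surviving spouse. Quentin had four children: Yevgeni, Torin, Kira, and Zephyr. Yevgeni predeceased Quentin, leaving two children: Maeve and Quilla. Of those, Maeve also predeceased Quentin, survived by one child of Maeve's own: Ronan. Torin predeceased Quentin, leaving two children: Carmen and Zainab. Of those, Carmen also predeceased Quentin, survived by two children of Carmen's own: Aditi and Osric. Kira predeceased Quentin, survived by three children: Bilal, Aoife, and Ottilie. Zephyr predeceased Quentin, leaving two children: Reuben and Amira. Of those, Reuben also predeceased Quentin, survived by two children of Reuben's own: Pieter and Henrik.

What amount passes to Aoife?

Aoife receives €148,000.

The entire €1,332,000 passes to the descendants.
No child survives, so the initial division is made at the grandchildren's generation.
That amount (€1,332,000) is divided into 9 shares of €148,000: Quilla, Zainab, Bilal, Aoife, Ottilie, and Amira each take €148,000; Maeve's €148,000 share passes to Maeve's issue; Carmen's €148,000 share passes to Carmen's issue; Reuben's €148,000 share passes to Reuben's issue.
Maeve's share (€148,000) passes entirely to Ronan.
Carmen's share (€148,000) is divided into 2 shares of €74,000: Aditi and Osric each take €74,000.
Reuben's share (€148,000) is divided into 2 shares of €74,000: Pieter and Henrik each take €74,000.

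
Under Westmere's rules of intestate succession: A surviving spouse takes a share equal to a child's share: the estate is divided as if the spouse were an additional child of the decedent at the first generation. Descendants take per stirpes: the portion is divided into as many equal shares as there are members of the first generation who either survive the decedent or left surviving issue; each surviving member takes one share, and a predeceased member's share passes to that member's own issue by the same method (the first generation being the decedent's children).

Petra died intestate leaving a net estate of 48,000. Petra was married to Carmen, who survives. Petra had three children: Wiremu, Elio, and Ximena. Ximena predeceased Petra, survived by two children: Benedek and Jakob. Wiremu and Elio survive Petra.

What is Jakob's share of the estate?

The spouse counts as an additional share at the children's level, so there are 4 primary shares of 12,000. Carmen takes one such share (12,000).
The children's combined portion (36,000) is divided into 3 shares of 12,000: Wiremu and Elio each take 12,000; Ximena's 12,000 share passes to Ximena's issue.
Ximena's share (12,000) is divided into 2 shares of 6,000: Benedek and Jakob each take 6,000.

Jakob receives 6,000.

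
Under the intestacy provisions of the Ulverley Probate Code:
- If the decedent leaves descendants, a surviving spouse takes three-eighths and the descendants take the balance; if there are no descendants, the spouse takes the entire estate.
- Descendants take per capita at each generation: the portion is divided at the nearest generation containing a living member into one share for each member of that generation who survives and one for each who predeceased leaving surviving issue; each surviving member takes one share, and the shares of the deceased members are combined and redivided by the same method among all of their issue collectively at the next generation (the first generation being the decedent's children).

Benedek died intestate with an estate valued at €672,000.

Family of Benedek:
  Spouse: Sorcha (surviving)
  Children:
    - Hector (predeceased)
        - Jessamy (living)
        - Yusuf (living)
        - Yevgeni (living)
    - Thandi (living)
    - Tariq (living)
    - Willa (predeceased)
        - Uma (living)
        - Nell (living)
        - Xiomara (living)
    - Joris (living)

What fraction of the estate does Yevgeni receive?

Sorcha takes three-eighths of €672,000 = €252,000. The remaining €420,000 passes to the descendants.
The descendants' portion (€420,000) is divided at the children's generation into 5 shares of €84,000. Thandi, Tariq, and Joris each take €84,000. The 2 shares of the deceased (Hector and Willa) are combined into a pool of €168,000.
That pool (€168,000) is divided at the grandchildren's generation equally among Jessamy, Yusuf, Yevgeni, Uma, Nell, and Xiomara: €28,000 each.

Yevgeni receives 1/24 of the estate.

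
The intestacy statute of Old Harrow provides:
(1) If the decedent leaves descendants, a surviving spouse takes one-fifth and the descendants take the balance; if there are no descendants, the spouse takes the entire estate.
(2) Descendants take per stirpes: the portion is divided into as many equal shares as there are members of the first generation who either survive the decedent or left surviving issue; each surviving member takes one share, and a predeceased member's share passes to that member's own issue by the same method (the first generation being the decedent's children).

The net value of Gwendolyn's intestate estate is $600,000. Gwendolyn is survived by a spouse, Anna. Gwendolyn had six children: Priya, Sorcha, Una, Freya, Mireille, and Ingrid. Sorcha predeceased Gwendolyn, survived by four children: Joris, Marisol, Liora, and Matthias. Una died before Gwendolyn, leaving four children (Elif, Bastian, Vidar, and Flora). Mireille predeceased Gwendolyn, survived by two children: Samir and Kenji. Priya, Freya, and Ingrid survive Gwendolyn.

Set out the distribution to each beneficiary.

Anna takes one-fifth of $600,000 = $120,000. The remaining $480,000 passes to the descendants.
The descendants' portion ($480,000) is divided into 6 shares of $80,000: Priya, Freya, and Ingrid each take $80,000; Sorcha's $80,000 share passes to Sorcha's issue; Una's $80,000 share passes to Una's issue; Mireille's $80,000 share passes to Mireille's issue.
Sorcha's share ($80,000) is divided into 4 shares of $20,000: Joris, Marisol, Liora, and Matthias each take $20,000.
Una's share ($80,000) is divided into 4 shares of $20,000: Elif, Bastian, Vidar, and Flora each take $20,000.
Mireille's share ($80,000) is divided into 2 shares of $40,000: Samir and Kenji each take $40,000.

Anna: $120,000; Priya: $80,000; Joris: $20,000; Marisol: $20,000; Liora: $20,000; Matthias: $20,000; Elif: $20,000; Bastian: $20,000; Vidar: $20,000; Flora: $20,000; Freya: $80,000; Samir: $40,000; Kenji: $40,000; Ingrid: $80,000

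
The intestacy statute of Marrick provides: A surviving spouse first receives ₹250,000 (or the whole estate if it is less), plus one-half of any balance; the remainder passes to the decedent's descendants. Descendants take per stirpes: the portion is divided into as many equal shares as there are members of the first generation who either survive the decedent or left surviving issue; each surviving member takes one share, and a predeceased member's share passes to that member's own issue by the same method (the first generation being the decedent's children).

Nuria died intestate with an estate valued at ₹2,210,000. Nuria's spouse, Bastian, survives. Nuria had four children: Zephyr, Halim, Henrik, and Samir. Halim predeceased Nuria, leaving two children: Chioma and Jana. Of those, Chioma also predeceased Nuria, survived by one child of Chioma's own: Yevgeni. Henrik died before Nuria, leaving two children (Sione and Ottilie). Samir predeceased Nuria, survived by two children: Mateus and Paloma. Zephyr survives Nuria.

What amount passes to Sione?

Bastian first takes ₹250,000, leaving a balance of ₹1,960,000. Bastian then takes one-half of the balance (₹980,000), for a total of ₹1,230,000. The remaining ₹980,000 passes to the descendants.
The descendants' portion (₹980,000) is divided into 4 shares of ₹245,000: Zephyr takes ₹245,000; Halim's ₹245,000 share passes to Halim's issue; Henrik's ₹245,000 share passes to Henrik's issue; Samir's ₹245,000 share passes to Samir's issue.
Halim's share (₹245,000) is divided into 2 shares of ₹122,500: Jana takes ₹122,500; Chioma's ₹122,500 share passes to Chioma's issue.
Chioma's share (₹122,500) passes entirely to Yevgeni.
Henrik's share (₹245,000) is divided into 2 shares of ₹122,500: Sione and Ottilie each take ₹122,500.
Samir's share (₹245,000) is divided into 2 shares of ₹122,500: Mateus and Paloma each take ₹122,500.

Sione receives ₹122,500.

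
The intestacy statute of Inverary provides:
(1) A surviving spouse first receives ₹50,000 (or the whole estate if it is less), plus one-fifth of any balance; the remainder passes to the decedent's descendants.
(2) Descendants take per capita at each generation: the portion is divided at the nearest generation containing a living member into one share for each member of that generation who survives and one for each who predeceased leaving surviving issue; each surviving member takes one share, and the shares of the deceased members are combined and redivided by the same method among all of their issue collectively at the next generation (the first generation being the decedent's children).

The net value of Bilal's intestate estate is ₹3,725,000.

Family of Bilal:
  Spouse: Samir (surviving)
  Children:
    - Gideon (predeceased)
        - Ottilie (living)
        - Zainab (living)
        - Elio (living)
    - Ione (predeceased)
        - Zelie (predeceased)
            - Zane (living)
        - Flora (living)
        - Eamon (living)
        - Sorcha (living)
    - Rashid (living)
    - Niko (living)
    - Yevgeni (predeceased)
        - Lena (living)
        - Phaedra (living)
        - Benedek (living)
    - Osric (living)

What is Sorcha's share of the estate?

Sorcha receives ₹147,000.

Samir first takes ₹50,000, leaving a balance of ₹3,675,000. Samir then takes one-fifth of the balance (₹735,000), for a total of ₹785,000. The remaining ₹2,940,000 passes to the descendants.
The descendants' portion (₹2,940,000) is divided at the children's generation into 6 shares of ₹490,000. Rashid, Niko, and Osric each take ₹490,000. The 3 shares of the deceased (Gideon, Ione, and Yevgeni) are combined into a pool of ₹1,470,000.
That pool (₹1,470,000) is divided at the grandchildren's generation into 10 shares of ₹147,000. Ottilie, Zainab, Elio, Flora, Eamon, Sorcha, Lena, Phaedra, and Benedek each take ₹147,000. The remaining share for the deceased Zelie (₹147,000) is carried to the next generation.
That pool (₹147,000) passes entirely to Zane, the sole taker at the great-grandchildren's generation.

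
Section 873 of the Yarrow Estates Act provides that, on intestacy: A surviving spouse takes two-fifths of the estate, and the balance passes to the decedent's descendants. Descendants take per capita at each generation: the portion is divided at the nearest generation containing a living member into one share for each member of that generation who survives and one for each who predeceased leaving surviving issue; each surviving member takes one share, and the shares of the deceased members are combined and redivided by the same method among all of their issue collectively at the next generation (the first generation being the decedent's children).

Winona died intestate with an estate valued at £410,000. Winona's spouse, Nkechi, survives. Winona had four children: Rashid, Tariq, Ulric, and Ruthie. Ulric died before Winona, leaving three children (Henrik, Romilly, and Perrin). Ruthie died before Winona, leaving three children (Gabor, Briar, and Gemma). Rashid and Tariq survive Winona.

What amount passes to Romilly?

Nkechi takes two-fifths of £410,000 = £164,000. The remaining £246,000 passes to the descendants.
The descendants' portion (£246,000) is divided at the children's generation into 4 shares of £61,500. Rashid and Tariq each take £61,500. The 2 shares of the deceased (Ulric and Ruthie) are combined into a pool of £123,000.
That pool (£123,000) is divided at the grandchildren's generation equally among Henrik, Romilly, Perrin, Gabor, Briar, and Gemma: £20,500 each.

Romilly receives £20,500.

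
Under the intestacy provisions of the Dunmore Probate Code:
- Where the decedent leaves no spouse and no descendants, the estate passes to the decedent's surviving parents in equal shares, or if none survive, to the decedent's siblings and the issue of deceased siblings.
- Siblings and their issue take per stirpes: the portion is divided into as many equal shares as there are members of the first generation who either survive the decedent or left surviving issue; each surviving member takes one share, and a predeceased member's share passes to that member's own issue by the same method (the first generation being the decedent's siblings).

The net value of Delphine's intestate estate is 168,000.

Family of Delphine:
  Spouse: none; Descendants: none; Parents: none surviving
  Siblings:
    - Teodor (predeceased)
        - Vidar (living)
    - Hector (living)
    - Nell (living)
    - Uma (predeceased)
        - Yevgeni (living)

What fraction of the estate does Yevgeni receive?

The entire 168,000 passes to the siblings and their issue.
That amount (168,000) is divided into 4 shares of 42,000: Hector and Nell each take 42,000; Teodor's 42,000 share passes to Teodor's issue; Uma's 42,000 share passes to Uma's issue.
Teodor's share (42,000) passes entirely to Vidar.
Uma's share (42,000) passes entirely to Yevgeni.

Yevgeni receives 1/4 of the estate.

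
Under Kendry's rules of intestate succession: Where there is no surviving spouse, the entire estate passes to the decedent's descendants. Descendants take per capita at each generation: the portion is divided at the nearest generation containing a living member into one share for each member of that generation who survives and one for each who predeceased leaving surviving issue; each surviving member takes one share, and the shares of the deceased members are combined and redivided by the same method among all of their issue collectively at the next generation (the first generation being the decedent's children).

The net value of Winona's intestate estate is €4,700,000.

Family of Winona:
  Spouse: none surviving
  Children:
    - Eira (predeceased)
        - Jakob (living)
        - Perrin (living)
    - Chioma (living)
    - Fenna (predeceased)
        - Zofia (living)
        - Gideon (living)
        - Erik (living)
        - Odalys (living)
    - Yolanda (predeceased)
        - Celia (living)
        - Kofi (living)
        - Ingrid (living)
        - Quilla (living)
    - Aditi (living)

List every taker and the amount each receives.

The entire €4,700,000 passes to the descendants.
That amount (€4,700,000) is divided at the children's generation into 5 shares of €940,000. Chioma and Aditi each take €940,000. The 3 shares of the deceased (Eira, Fenna, and Yolanda) are combined into a pool of €2,820,000.
That pool (€2,820,000) is divided at the grandchildren's generation equally among Jakob, Perrin, Zofia, Gideon, Erik, Odalys, Celia, Kofi, Ingrid, and Quilla: €282,000 each.

Jakob: €282,000; Perrin: €282,000; Chioma: €940,000; Zofia: €282,000; Gideon: €282,000; Erik: €282,000; Odalys: €282,000; Celia: €282,000; Kofi: €282,000; Ingrid: €282,000; Quilla: €282,000; Aditi: €940,000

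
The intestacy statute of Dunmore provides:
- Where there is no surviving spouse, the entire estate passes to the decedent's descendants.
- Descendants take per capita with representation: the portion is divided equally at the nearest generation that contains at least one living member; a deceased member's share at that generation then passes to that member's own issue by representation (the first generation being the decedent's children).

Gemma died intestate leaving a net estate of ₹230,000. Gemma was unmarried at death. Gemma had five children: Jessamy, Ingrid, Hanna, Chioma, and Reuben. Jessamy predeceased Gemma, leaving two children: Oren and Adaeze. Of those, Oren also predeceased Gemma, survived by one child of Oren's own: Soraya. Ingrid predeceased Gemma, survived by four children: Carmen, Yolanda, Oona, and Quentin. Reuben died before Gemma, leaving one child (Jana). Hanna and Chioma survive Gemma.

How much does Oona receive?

The entire ₹230,000 passes to the descendants.
That amount (₹230,000) is divided into 5 shares of ₹46,000: Hanna and Chioma each take ₹46,000; Jessamy's ₹46,000 share passes to Jessamy's issue; Ingrid's ₹46,000 share passes to Ingrid's issue; Reuben's ₹46,000 share passes to Reuben's issue.
Jessamy's share (₹46,000) is divided into 2 shares of ₹23,000: Adaeze takes ₹23,000; Oren's ₹23,000 share passes to Oren's issue.
Oren's share (₹23,000) passes entirely to Soraya.
Ingrid's share (₹46,000) is divided into 4 shares of ₹11,500: Carmen, Yolanda, Oona, and Quentin each take ₹11,500.
Reuben's share (₹46,000) passes entirely to Jana.

Oona receives ₹11,500.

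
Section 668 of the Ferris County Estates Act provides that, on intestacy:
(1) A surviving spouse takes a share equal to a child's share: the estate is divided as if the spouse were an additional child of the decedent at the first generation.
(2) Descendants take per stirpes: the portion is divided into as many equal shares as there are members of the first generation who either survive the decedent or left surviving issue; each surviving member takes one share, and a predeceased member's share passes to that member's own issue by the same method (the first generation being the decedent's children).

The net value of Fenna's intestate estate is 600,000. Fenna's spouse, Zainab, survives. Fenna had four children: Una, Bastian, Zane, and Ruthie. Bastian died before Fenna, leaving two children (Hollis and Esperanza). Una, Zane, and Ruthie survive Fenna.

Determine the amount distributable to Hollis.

Hollis receives 60,000.

The spouse counts as an additional share at the children's level, so there are 5 primary shares of 120,000. Zainab takes one such share (120,000).
The children's combined portion (480,000) is divided into 4 shares of 120,000: Una, Zane, and Ruthie each take 120,000; Bastian's 120,000 share passes to Bastian's issue.
Bastian's share (120,000) is divided into 2 shares of 60,000: Hollis and Esperanza each take 60,000.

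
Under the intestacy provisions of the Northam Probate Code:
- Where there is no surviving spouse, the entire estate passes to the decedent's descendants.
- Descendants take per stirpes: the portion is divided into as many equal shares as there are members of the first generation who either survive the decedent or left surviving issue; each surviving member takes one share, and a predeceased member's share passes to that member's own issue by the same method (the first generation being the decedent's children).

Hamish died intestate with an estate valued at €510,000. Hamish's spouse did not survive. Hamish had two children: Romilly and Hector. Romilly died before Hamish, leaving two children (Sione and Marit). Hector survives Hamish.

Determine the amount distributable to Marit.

The entire €510,000 passes to the descendants.
That amount (€510,000) is divided into 2 shares of €255,000: Hector takes €255,000; Romilly's €255,000 share passes to Romilly's issue.
Romilly's share (€255,000) is divided into 2 shares of €127,500: Sione and Marit each take €127,500.

Marit receives €127,500.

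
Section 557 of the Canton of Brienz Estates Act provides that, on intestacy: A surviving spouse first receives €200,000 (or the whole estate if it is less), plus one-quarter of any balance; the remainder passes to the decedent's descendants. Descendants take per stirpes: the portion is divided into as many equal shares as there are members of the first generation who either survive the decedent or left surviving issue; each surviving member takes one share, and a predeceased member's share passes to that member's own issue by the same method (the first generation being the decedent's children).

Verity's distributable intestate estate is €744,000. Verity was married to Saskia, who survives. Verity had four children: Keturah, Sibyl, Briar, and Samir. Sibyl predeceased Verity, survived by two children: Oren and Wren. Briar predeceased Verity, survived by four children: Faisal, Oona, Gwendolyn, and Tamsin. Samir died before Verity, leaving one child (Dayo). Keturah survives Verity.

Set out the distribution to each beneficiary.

Saskia: €336,000; Keturah: €102,000; Oren: €51,000; Wren: €51,000; Faisal: €25,500; Oona: €25,500; Gwendolyn: €25,500; Tamsin: €25,500; Dayo: €102,000

Saskia first takes €200,000, leaving a balance of €544,000. Saskia then takes one-quarter of the balance (€136,000), for a total of €336,000. The remaining €408,000 passes to the descendants.
The descendants' portion (€408,000) is divided into 4 shares of €102,000: Keturah takes €102,000; Sibyl's €102,000 share passes to Sibyl's issue; Briar's €102,000 share passes to Briar's issue; Samir's €102,000 share passes to Samir's issue.
Sibyl's share (€102,000) is divided into 2 shares of €51,000: Oren and Wren each take €51,000.
Briar's share (€102,000) is divided into 4 shares of €25,500: Faisal, Oona, Gwendolyn, and Tamsin each take €25,500.
Samir's share (€102,000) passes entirely to Dayo.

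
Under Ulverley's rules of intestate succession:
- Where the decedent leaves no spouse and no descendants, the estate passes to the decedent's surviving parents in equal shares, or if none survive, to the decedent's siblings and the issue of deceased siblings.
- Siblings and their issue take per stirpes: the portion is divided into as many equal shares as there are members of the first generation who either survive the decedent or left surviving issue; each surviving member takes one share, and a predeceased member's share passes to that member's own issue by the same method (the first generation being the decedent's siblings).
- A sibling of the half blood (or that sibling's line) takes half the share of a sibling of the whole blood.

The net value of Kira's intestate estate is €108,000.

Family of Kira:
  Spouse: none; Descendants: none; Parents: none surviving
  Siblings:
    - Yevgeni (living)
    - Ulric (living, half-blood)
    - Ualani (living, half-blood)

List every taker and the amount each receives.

Yevgeni: €54,000; Ulric: €27,000; Ualani: €27,000

The entire €108,000 passes to the siblings and their issue.
Counting each half-blood sibling's line as half a unit, there are 2 units in €108,000, so one unit is €54,000. Whole-blood lines (Yevgeni) take €54,000 each; half-blood lines (Ulric and Ualani) take €27,000 each.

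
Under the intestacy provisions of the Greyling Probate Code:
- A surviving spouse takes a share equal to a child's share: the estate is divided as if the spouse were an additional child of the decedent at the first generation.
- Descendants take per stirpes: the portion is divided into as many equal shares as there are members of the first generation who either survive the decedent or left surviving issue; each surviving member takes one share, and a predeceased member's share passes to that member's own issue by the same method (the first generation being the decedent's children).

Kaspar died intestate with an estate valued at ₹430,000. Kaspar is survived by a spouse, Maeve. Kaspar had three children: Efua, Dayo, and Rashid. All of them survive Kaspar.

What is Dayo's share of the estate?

The spouse counts as an additional share at the children's level, so there are 4 primary shares of ₹107,500. Maeve takes one such share (₹107,500).
The children's combined portion (₹322,500) is divided into 3 shares of ₹107,500: Efua, Dayo, and Rashid each take ₹107,500.

Dayo receives ₹107,500.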